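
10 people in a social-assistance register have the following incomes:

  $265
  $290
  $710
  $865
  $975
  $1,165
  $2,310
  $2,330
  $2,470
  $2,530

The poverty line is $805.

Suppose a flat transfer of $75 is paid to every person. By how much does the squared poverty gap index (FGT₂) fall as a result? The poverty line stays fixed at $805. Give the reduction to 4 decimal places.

Before: below the line — $265, $290, $710; squared poverty gap index (FGT₂) = 0.087319.
After the $75 transfer: below the line — $340, $365, $785; squared poverty gap index (FGT₂) = 0.063304.
Reduction = 0.087319 − 0.063304 = 0.0240.

0.0240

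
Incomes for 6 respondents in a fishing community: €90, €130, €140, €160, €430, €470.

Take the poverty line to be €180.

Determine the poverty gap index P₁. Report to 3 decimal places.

Below z: €90, €130, €140, €160 (q = 4 of N = 6).
Shortfall ratios: (180−90)/180 = 0.5000; (180−130)/180 = 0.2778; (180−140)/180 = 0.2222; (180−160)/180 = 0.1111.
Σ = 1.111111. Dividing by the full population N = 6 gives P₁ = 0.185.

0.185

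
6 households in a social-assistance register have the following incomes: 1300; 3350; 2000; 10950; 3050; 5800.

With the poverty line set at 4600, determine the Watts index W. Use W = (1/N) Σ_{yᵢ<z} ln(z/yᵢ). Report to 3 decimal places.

Incomes under z: 1300, 2000, 3050, 3350 (q = 4 of N = 6).
ln(z/y) terms: ln(4600/1300) = 1.2637; ln(4600/2000) = 0.8329; ln(4600/3050) = 0.4109; ln(4600/3350) = 0.3171.
W = 2.824612 / 6 = 0.471.

0.471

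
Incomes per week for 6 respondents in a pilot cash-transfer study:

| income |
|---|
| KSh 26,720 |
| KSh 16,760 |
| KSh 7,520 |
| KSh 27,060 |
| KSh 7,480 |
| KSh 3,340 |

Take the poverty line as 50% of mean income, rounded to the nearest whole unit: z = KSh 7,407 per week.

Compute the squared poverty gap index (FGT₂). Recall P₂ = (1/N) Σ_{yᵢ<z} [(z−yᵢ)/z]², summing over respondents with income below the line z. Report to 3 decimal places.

0.050

Poor units: KSh 3,340 (q = 1 of N = 6).
Gap ratios (z−y)/z: (7407−3340)/7407 = 0.5491.
Squared: 0.3015.
Sum = 0.301484; P₂ = 0.301484 / 6 = 0.050.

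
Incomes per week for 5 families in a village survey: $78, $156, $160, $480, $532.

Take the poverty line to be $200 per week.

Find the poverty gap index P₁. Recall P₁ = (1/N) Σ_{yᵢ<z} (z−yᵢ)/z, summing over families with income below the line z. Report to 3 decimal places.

Incomes under z: $78, $156, $160 (q = 3 of N = 5).
Gap ratios (z−y)/z: (200−78)/200 = 0.6100; (200−156)/200 = 0.2200; (200−160)/200 = 0.2000.
Sum of shortfalls = 1.030000; P₁ averages over all N: 1.030000 / 5 = 0.206.

0.206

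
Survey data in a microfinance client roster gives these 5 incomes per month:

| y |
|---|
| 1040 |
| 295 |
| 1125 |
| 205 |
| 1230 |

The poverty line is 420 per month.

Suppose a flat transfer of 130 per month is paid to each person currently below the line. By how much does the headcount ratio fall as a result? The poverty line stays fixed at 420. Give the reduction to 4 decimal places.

0.2000

Before: below the line — 205, 295; headcount ratio = 0.400000.
After the 130 transfer: below the line — 335; headcount ratio = 0.200000.
Reduction = 0.400000 − 0.200000 = 0.2000.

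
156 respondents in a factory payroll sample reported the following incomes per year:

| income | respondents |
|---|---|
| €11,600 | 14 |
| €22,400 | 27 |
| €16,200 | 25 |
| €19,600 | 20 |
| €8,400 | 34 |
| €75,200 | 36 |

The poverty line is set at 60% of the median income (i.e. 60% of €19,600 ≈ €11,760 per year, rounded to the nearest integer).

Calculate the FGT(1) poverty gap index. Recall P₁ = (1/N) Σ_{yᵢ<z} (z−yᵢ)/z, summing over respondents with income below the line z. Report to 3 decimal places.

0.063

Below the line: 34×€8,400, 14×€11,600 (q = 48 of N = 156).
Shortfall ratios: (11760−8400)/11760 = 0.2857 (×34); (11760−11600)/11760 = 0.0136 (×14).
Sum of shortfalls = 9.904762; P₁ averages over all N: 9.904762 / 156 = 0.063.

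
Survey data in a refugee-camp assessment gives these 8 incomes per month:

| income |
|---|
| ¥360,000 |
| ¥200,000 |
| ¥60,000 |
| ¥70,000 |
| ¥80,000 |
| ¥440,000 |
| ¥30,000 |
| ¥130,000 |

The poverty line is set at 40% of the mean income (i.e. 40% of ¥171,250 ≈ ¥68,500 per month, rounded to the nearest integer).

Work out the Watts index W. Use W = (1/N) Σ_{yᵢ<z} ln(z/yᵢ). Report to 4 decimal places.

Poor units: ¥30,000, ¥60,000 (q = 2 of N = 8).
Log shortfalls: ln(68500/30000) = 0.8256; ln(68500/60000) = 0.1325.
W = 0.958126 / 8 = 0.1198.

0.1198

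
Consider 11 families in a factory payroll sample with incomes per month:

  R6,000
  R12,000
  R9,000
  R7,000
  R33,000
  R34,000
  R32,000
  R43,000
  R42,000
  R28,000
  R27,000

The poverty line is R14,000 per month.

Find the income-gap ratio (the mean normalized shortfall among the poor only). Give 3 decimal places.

0.393

Incomes under z: R6,000, R7,000, R9,000, R12,000 (q = 4 of N = 11).
Shortfall ratios (z−y)/z: 0.5714, 0.5000, 0.3571, 0.1429; sum = 1.571429.
I averages over the q = 4 poor units only: 1.571429 / 4 = 0.393.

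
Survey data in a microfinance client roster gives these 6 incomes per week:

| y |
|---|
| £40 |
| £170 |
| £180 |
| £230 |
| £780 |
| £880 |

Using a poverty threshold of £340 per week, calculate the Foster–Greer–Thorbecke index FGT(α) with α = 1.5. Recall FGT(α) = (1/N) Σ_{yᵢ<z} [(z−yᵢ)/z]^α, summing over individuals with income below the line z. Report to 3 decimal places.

Below z: £40, £170, £180, £230 (q = 4 of N = 6).
Relative gaps: (340−40)/340 = 0.8824; (340−170)/340 = 0.5000; (340−180)/340 = 0.4706; (340−230)/340 = 0.3235.
Raised to α = 1.5: 0.82883; 0.35355; 0.32282; 0.18402.
Sum = 1.689223; FGT(1.5) = 1.689223 / 6 = 0.282.

0.282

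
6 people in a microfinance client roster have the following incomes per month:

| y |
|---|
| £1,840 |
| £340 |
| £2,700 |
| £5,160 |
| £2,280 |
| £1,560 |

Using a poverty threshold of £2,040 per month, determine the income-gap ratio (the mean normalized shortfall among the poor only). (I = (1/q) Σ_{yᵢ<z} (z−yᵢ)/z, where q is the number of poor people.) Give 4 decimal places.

0.3889

Below the line: £340, £1,560, £1,840 (q = 3 of N = 6).
Relative gaps: 0.8333, 0.2353, 0.0980; sum = 1.166667.
I averages over the q = 3 poor units only: 1.166667 / 3 = 0.3889.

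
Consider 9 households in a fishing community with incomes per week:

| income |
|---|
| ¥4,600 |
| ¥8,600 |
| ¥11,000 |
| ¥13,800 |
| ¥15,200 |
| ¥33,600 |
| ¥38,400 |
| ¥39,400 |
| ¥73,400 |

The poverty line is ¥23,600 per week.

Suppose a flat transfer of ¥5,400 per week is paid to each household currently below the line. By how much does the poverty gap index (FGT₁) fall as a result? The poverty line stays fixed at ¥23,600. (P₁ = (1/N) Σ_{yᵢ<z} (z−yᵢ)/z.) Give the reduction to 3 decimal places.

Before: below the line — ¥4,600, ¥8,600, ¥11,000, ¥13,800, ¥15,200; poverty gap index (FGT₁) = 0.30508.
After the ¥5,400 transfer: below the line — ¥10,000, ¥14,000, ¥16,400, ¥19,200, ¥20,600; poverty gap index (FGT₁) = 0.17797.
Reduction = 0.30508 − 0.17797 = 0.127.

0.127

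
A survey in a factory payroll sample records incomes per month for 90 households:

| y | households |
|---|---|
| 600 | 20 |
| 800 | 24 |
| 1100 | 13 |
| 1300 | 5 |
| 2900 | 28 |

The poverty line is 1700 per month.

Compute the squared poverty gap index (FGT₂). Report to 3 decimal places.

Below z: 20×600, 24×800, 13×1100, 5×1300 (q = 62 of N = 90).
Relative gaps: (1700−600)/1700 = 0.6471 (×20); (1700−800)/1700 = 0.5294 (×24); (1700−1100)/1700 = 0.3529 (×13); (1700−1300)/1700 = 0.2353 (×5).
Squared: 0.4187 (×20); 0.2803 (×24); 0.1246 (×13); 0.0554 (×5).
Sum = 16.996540; P₂ = 16.996540 / 90 = 0.189.

0.189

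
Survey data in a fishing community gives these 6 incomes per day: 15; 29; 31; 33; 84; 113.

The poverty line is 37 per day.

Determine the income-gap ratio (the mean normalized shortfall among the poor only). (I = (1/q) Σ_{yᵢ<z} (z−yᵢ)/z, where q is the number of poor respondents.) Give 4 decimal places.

0.2703

Below the line: 15, 29, 31, 33 (q = 4 of N = 6).
Shortfall ratios (z−y)/z: 0.5946, 0.2162, 0.1622, 0.1081; sum = 1.081081.
I averages over the q = 4 poor units only: 1.081081 / 4 = 0.2703.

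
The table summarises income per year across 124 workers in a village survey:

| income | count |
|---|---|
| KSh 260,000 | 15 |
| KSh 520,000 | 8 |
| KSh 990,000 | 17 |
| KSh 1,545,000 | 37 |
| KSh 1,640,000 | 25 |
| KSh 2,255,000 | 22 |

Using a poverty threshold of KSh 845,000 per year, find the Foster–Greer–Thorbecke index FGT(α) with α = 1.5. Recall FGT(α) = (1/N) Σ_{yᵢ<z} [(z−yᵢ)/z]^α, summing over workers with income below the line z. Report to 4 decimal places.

0.0851

Incomes under z: 15×KSh 260,000, 8×KSh 520,000 (q = 23 of N = 124).
Relative gaps: (845000−260000)/845000 = 0.6923 (×15); (845000−520000)/845000 = 0.3846 (×8).
Raised to α = 1.5: 0.57603 (×15); 0.23853 (×8).
Sum = 10.548749; FGT(1.5) = 10.548749 / 124 = 0.0851.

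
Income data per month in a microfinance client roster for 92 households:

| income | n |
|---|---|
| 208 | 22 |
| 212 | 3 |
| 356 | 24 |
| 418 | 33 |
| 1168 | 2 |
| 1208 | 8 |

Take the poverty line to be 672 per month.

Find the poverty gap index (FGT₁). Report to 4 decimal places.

0.4457

Below the line: 22×208, 3×212, 24×356, 33×418 (q = 82 of N = 92).
Normalized shortfalls: (672−208)/672 = 0.6905 (×22); (672−212)/672 = 0.6845 (×3); (672−356)/672 = 0.4702 (×24); (672−418)/672 = 0.3780 (×33).
Σ = 41.002976. Dividing by the full population N = 92 gives P₁ = 0.4457.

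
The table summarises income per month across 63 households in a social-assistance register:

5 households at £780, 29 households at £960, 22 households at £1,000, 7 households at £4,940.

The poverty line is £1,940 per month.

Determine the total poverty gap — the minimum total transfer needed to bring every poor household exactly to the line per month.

Below the line: 5×£780, 29×£960, 22×£1,000 (q = 56 of N = 63).
Individual gaps: 5×(1940−780) = 5800; 29×(1940−960) = 28420; 22×(1940−1000) = 20680.
Aggregate gap = £54,900.

£54,900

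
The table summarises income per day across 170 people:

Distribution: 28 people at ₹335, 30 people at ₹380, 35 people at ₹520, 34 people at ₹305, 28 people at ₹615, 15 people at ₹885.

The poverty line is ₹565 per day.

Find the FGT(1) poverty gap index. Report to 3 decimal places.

0.233

Incomes under z: 34×₹305, 28×₹335, 30×₹380, 35×₹520 (q = 127 of N = 170).
Normalized shortfalls: (565−305)/565 = 0.4602 (×34); (565−335)/565 = 0.4071 (×28); (565−380)/565 = 0.3274 (×30); (565−520)/565 = 0.0796 (×35).
Sum of shortfalls = 39.654867; P₁ averages over all N: 39.654867 / 170 = 0.233.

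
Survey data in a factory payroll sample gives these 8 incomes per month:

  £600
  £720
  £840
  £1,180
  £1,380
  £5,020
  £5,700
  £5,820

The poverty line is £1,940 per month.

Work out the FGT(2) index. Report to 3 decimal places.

0.179

Incomes under z: £600, £720, £840, £1,180, £1,380 (q = 5 of N = 8).
Relative gaps: (1940−600)/1940 = 0.6907; (1940−720)/1940 = 0.6289; (1940−840)/1940 = 0.5670; (1940−1180)/1940 = 0.3918; (1940−1380)/1940 = 0.2887.
Squared: 0.4771; 0.3955; 0.3215; 0.1535; 0.0833.
Sum = 1.430864; P₂ = 1.430864 / 8 = 0.179.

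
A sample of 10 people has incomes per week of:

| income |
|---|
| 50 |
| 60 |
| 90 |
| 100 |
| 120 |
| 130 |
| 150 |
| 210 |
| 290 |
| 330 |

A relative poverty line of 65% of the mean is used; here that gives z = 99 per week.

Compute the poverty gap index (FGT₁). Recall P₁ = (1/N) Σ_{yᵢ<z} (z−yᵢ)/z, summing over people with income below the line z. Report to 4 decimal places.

0.0980

Below the line: 50, 60, 90 (q = 3 of N = 10).
Shortfall ratios: (99−50)/99 = 0.4949; (99−60)/99 = 0.3939; (99−90)/99 = 0.0909.
Sum of shortfalls = 0.979798; P₁ averages over all N: 0.979798 / 10 = 0.0980.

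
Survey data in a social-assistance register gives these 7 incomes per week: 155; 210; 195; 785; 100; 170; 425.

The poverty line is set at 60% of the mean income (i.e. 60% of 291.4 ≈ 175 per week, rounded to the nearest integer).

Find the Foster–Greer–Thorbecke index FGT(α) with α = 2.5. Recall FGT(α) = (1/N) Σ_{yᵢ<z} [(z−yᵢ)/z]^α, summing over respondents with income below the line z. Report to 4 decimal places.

0.0178

Below the line: 100, 155, 170 (q = 3 of N = 7).
Shortfall ratios: (175−100)/175 = 0.4286; (175−155)/175 = 0.1143; (175−170)/175 = 0.0286.
Raised to α = 2.5: 0.12024; 0.00442; 0.00014.
Sum = 0.124796; FGT(2.5) = 0.124796 / 7 = 0.0178.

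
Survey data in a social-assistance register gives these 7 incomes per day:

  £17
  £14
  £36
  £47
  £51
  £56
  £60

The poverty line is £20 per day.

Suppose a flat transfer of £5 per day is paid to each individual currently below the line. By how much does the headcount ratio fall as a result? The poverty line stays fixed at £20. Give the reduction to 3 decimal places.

Before: below the line — £14, £17; headcount ratio = 0.28571.
After the £5 transfer: below the line — £19; headcount ratio = 0.14286.
Reduction = 0.28571 − 0.14286 = 0.143.

0.143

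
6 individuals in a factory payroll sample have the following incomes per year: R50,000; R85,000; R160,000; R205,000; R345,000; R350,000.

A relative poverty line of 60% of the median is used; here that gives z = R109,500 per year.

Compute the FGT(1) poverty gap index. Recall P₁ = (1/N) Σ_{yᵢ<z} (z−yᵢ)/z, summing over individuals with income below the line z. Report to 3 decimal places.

Below the line: R50,000, R85,000 (q = 2 of N = 6).
Gap ratios (z−y)/z: (109500−50000)/109500 = 0.5434; (109500−85000)/109500 = 0.2237.
Σ = 0.767123. Dividing by the full population N = 6 gives P₁ = 0.128.

0.128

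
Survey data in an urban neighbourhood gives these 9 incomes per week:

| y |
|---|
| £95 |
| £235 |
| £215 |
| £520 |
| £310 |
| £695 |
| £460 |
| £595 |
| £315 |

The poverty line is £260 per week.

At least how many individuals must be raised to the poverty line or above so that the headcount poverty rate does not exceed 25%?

1

3 of the 9 individuals are poor, so H = 3/9 = 0.333.
A headcount ratio of at most 25% allows at most ⌊0.25 × 9⌋ = 2 poor individuals.
So at least 3 − 2 = 1 must be lifted.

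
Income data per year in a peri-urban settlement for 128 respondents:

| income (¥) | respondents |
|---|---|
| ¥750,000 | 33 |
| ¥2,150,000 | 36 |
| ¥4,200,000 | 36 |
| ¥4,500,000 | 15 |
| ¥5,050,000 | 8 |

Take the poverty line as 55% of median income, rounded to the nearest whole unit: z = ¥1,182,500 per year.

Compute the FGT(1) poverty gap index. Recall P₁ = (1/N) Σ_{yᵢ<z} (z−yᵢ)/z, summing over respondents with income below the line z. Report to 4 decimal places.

0.0943

Poor units: 33×¥750,000 (q = 33 of N = 128).
Shortfall ratios: (1182500−750000)/1182500 = 0.3658 (×33).
Sum of shortfalls = 12.069767; P₁ averages over all N: 12.069767 / 128 = 0.0943.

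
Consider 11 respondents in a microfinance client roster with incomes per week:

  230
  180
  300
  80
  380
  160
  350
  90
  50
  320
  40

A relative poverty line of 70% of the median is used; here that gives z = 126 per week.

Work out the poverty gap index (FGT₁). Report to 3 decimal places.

Below the line: 40, 50, 80, 90 (q = 4 of N = 11).
Gap ratios (z−y)/z: (126−40)/126 = 0.6825; (126−50)/126 = 0.6032; (126−80)/126 = 0.3651; (126−90)/126 = 0.2857.
Σ = 1.936508. Dividing by the full population N = 11 gives P₁ = 0.176.

0.176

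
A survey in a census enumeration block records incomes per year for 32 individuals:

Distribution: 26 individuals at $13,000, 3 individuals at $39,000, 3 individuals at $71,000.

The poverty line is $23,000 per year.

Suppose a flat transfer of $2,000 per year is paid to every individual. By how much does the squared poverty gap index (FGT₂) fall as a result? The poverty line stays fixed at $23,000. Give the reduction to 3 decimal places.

Before: below the line — 26×$13,000; squared poverty gap index (FGT₂) = 0.15359.
After the $2,000 transfer: below the line — 26×$15,000; squared poverty gap index (FGT₂) = 0.09830.
Reduction = 0.15359 − 0.09830 = 0.055.

0.055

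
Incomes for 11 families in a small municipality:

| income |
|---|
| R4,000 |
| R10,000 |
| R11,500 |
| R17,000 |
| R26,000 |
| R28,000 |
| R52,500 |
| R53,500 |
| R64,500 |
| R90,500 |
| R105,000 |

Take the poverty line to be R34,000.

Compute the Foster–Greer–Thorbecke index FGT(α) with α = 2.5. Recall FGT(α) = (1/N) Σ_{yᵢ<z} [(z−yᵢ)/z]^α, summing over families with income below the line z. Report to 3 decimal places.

0.157

Below the line: R4,000, R10,000, R11,500, R17,000, R26,000, R28,000 (q = 6 of N = 11).
Normalized shortfalls: (34000−4000)/34000 = 0.8824; (34000−10000)/34000 = 0.7059; (34000−11500)/34000 = 0.6618; (34000−17000)/34000 = 0.5000; (34000−26000)/34000 = 0.2353; (34000−28000)/34000 = 0.1765.
Raised to α = 2.5: 0.73132; 0.41863; 0.35625; 0.17678; 0.02686; 0.01308.
Sum = 1.722915; FGT(2.5) = 1.722915 / 11 = 0.157.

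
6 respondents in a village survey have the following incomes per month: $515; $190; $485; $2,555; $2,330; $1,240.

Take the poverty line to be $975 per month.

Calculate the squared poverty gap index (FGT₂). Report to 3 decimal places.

0.187

Incomes under z: $190, $485, $515 (q = 3 of N = 6).
Relative gaps: (975−190)/975 = 0.8051; (975−485)/975 = 0.5026; (975−515)/975 = 0.4718.
Squared: 0.6482; 0.2526; 0.2226.
Sum = 1.123393; P₂ = 1.123393 / 6 = 0.187.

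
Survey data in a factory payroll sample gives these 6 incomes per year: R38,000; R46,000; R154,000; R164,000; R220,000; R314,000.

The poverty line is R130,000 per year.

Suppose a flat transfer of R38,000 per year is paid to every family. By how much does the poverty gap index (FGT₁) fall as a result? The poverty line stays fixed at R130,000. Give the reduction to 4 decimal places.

Before: below the line — R38,000, R46,000; poverty gap index (FGT₁) = 0.225641.
After the R38,000 transfer: below the line — R76,000, R84,000; poverty gap index (FGT₁) = 0.128205.
Reduction = 0.225641 − 0.128205 = 0.0974.

0.0974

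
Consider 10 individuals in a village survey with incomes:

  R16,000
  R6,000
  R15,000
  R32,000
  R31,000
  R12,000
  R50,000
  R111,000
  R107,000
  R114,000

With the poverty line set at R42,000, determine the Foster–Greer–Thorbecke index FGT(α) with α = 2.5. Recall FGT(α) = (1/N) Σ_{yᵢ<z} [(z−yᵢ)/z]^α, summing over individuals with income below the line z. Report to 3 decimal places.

Poor units: R6,000, R12,000, R15,000, R16,000, R31,000, R32,000 (q = 6 of N = 10).
Shortfall ratios: (42000−6000)/42000 = 0.8571; (42000−12000)/42000 = 0.7143; (42000−15000)/42000 = 0.6429; (42000−16000)/42000 = 0.6190; (42000−31000)/42000 = 0.2619; (42000−32000)/42000 = 0.2381.
Raised to α = 2.5: 0.68019; 0.43120; 0.33135; 0.30152; 0.03510; 0.02766.
Sum = 1.807026; FGT(2.5) = 1.807026 / 10 = 0.181.

0.181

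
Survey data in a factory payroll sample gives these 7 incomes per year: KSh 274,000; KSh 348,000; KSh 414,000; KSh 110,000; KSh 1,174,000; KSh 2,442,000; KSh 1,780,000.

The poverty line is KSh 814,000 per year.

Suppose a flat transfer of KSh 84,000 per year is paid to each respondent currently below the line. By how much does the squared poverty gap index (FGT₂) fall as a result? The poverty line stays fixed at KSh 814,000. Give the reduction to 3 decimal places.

0.070

Before: below the line — KSh 110,000, KSh 274,000, KSh 348,000, KSh 414,000; squared poverty gap index (FGT₂) = 0.25104.
After the KSh 84,000 transfer: below the line — KSh 194,000, KSh 358,000, KSh 432,000, KSh 498,000; squared poverty gap index (FGT₂) = 0.18070.
Reduction = 0.25104 − 0.18070 = 0.070.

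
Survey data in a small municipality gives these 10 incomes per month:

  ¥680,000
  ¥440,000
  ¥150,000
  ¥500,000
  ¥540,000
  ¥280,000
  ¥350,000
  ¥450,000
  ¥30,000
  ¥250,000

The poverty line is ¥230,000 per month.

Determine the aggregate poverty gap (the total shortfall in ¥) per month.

¥280,000

Below the line: ¥30,000, ¥150,000 (q = 2 of N = 10).
Individual gaps: 230000−30000 = 200000; 230000−150000 = 80000.
Aggregate gap = ¥280,000.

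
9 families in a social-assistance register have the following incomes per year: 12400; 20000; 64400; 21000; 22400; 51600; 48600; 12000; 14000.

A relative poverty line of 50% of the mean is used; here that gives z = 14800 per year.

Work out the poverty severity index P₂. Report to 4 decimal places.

Below the line: 12000, 12400, 14000 (q = 3 of N = 9).
Relative gaps: (14800−12000)/14800 = 0.1892; (14800−12400)/14800 = 0.1622; (14800−14000)/14800 = 0.0541.
Squared: 0.0358; 0.0263; 0.0029.
Sum = 0.065011; P₂ = 0.065011 / 9 = 0.0072.

0.0072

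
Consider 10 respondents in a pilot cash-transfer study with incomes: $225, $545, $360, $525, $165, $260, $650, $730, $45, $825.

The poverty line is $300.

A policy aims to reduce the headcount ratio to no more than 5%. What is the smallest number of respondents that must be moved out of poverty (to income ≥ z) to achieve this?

4 of the 10 respondents are poor, so H = 4/10 = 0.400.
A headcount ratio of at most 5% allows at most ⌊0.05 × 10⌋ = 0 poor respondents.
So at least 4 − 0 = 4 must be lifted.

4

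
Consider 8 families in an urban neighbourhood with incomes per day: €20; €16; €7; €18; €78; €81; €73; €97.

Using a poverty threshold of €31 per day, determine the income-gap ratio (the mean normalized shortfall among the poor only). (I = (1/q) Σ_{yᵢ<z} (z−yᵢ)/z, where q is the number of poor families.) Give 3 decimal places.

0.508

Incomes under z: €7, €16, €18, €20 (q = 4 of N = 8).
Shortfall ratios (z−y)/z: 0.7742, 0.4839, 0.4194, 0.3548; sum = 2.032258.
I averages over the q = 4 poor units only: 2.032258 / 4 = 0.508.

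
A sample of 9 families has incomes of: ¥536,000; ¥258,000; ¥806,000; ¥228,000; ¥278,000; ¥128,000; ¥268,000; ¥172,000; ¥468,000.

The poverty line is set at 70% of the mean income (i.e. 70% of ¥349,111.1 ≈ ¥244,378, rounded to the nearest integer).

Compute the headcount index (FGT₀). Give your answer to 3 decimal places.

0.333

3 of the 9 families have income below ¥244,378.
H = 3/9 = 0.333.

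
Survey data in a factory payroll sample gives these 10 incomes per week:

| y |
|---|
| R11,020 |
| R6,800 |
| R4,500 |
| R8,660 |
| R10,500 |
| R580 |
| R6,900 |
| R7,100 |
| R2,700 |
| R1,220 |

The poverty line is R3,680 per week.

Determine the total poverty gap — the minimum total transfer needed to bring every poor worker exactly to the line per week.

R6,540

Below the line: R580, R1,220, R2,700 (q = 3 of N = 10).
Individual gaps: 3680−580 = 3100; 3680−1220 = 2460; 3680−2700 = 980.
Aggregate gap = R6,540.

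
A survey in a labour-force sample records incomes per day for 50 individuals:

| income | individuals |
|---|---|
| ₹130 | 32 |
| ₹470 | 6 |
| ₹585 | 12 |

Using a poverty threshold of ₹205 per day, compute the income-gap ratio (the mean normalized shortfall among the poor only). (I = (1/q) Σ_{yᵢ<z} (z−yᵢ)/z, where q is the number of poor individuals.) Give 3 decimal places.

0.366

Incomes under z: 32×₹130 (q = 32 of N = 50).
Relative gaps: 0.3659 (×32); sum = 11.707317.
The income-gap ratio divides by q (the poor only): 11.707317 / 32 = 0.366.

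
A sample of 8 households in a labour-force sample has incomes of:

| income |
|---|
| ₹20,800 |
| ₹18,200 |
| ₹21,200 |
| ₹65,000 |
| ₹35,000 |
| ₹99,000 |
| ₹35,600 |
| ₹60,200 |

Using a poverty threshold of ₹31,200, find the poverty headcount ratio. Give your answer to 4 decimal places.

3 of the 8 households have income below ₹31,200.
H = 3/8 = 0.3750.

0.3750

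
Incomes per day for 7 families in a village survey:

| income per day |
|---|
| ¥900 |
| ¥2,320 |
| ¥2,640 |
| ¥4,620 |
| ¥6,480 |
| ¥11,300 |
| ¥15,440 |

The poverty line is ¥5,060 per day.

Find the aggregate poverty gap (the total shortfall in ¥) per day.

¥9,760

Incomes under z: ¥900, ¥2,320, ¥2,640, ¥4,620 (q = 4 of N = 7).
Individual gaps: 5060−900 = 4160; 5060−2320 = 2740; 5060−2640 = 2420; 5060−4620 = 440.
Aggregate gap = ¥9,760.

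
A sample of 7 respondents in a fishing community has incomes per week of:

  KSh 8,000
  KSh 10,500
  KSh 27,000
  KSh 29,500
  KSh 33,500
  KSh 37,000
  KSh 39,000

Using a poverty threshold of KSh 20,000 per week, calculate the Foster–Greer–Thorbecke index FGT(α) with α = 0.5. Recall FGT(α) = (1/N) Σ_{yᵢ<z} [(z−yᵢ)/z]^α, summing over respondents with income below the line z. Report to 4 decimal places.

Below z: KSh 8,000, KSh 10,500 (q = 2 of N = 7).
Normalized shortfalls: (20000−8000)/20000 = 0.6000; (20000−10500)/20000 = 0.4750.
Raised to α = 0.5: 0.77460; 0.68920.
Sum = 1.463799; FGT(0.5) = 1.463799 / 7 = 0.2091.

0.2091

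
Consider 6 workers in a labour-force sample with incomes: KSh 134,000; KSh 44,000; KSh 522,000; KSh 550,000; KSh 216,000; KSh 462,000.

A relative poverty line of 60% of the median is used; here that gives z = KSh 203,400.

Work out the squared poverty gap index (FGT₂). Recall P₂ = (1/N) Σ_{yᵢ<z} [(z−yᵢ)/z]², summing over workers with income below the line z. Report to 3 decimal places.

0.122

Below z: KSh 44,000, KSh 134,000 (q = 2 of N = 6).
Gap ratios (z−y)/z: (203400−44000)/203400 = 0.7837; (203400−134000)/203400 = 0.3412.
Squared: 0.6142; 0.1164.
Sum = 0.730568; P₂ = 0.730568 / 6 = 0.122.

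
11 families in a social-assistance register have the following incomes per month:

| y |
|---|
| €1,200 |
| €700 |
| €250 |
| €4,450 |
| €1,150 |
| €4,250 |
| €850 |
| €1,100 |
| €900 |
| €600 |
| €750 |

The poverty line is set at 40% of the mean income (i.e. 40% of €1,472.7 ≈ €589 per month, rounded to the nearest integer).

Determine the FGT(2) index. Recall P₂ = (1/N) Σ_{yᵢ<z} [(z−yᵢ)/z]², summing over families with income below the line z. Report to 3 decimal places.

Incomes under z: €250 (q = 1 of N = 11).
Relative gaps: (589−250)/589 = 0.5756.
Squared: 0.3313.
Sum = 0.331260; P₂ = 0.331260 / 11 = 0.030.

0.030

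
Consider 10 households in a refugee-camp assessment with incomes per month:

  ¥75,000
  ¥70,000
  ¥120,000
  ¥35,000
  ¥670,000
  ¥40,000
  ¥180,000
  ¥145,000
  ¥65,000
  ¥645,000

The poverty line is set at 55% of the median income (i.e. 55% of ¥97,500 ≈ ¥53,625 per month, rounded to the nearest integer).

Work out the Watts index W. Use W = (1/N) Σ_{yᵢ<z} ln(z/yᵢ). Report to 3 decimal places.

0.072

Poor units: ¥35,000, ¥40,000 (q = 2 of N = 10).
Log gaps: ln(53625/35000) = 0.4267; ln(53625/40000) = 0.2931.
W = 0.719803 / 10 = 0.072.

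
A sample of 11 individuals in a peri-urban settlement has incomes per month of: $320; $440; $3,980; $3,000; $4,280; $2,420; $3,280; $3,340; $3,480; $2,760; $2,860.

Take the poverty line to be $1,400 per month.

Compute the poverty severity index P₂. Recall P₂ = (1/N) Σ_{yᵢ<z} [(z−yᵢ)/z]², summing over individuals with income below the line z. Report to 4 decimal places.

0.0968

Below the line: $320, $440 (q = 2 of N = 11).
Relative gaps: (1400−320)/1400 = 0.7714; (1400−440)/1400 = 0.6857.
Squared: 0.5951; 0.4702.
Sum = 1.065306; P₂ = 1.065306 / 11 = 0.0968.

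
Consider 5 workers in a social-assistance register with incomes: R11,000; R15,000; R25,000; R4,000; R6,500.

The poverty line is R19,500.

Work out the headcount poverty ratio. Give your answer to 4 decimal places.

0.8000

4 of the 5 workers have income below R19,500.
H = 4/5 = 0.8000.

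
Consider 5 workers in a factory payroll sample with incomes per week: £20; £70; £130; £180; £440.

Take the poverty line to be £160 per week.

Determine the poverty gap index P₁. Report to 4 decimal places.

Below z: £20, £70, £130 (q = 3 of N = 5).
Gap ratios (z−y)/z: (160−20)/160 = 0.8750; (160−70)/160 = 0.5625; (160−130)/160 = 0.1875.
Sum of shortfalls = 1.625000; P₁ averages over all N: 1.625000 / 5 = 0.3250.

0.3250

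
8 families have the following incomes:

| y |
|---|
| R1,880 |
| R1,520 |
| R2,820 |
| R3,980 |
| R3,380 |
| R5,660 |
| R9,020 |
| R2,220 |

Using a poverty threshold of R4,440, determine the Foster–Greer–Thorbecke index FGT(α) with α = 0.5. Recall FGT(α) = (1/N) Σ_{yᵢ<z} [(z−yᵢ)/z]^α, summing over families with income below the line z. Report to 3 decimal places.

0.461

Incomes under z: R1,520, R1,880, R2,220, R2,820, R3,380, R3,980 (q = 6 of N = 8).
Shortfall ratios: (4440−1520)/4440 = 0.6577; (4440−1880)/4440 = 0.5766; (4440−2220)/4440 = 0.5000; (4440−2820)/4440 = 0.3649; (4440−3380)/4440 = 0.2387; (4440−3980)/4440 = 0.1036.
Raised to α = 0.5: 0.81096; 0.75933; 0.70711; 0.60404; 0.48861; 0.32188.
Sum = 3.691919; FGT(0.5) = 3.691919 / 8 = 0.461.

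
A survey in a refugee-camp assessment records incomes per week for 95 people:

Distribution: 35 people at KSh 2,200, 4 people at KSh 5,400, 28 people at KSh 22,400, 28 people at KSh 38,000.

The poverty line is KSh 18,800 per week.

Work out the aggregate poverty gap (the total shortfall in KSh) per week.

KSh 634,600

Poor units: 35×KSh 2,200, 4×KSh 5,400 (q = 39 of N = 95).
Individual gaps: 35×(18800−2200) = 581000; 4×(18800−5400) = 53600.
Aggregate gap = KSh 634,600.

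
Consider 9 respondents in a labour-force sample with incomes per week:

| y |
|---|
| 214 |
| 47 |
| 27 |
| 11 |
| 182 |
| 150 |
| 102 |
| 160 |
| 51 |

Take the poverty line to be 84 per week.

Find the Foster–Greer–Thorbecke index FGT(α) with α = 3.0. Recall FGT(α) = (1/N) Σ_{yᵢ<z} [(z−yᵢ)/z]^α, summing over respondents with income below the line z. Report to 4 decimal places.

Incomes under z: 11, 27, 47, 51 (q = 4 of N = 9).
Shortfall ratios: (84−11)/84 = 0.8690; (84−27)/84 = 0.6786; (84−47)/84 = 0.4405; (84−51)/84 = 0.3929.
Raised to α = 3.0: 0.65634; 0.31245; 0.08546; 0.06063.
Sum = 1.114890; FGT(3.0) = 1.114890 / 9 = 0.1239.

0.1239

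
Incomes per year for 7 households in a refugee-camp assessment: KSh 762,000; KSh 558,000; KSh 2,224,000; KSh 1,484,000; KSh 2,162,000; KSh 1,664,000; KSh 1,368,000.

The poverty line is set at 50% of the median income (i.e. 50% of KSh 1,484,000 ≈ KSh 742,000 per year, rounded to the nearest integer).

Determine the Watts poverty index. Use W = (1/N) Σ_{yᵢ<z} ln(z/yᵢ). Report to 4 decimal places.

Below the line: KSh 558,000 (q = 1 of N = 7).
Log shortfalls: ln(742000/558000) = 0.2850.
W = 0.284990 / 7 = 0.0407.

0.0407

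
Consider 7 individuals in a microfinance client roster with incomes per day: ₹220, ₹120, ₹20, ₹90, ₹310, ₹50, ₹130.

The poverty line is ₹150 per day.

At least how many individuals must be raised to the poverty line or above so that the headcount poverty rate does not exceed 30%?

3

Currently q = 5 of N = 7 are below the line (H = 0.714).
A headcount ratio of at most 30% allows at most ⌊0.30 × 7⌋ = 2 poor individuals.
So at least 5 − 2 = 3 must be lifted.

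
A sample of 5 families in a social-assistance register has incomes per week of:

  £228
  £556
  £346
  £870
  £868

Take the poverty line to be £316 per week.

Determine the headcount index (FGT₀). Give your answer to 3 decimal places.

0.200

1 of the 5 families have income below £316.
H = 1/5 = 0.200.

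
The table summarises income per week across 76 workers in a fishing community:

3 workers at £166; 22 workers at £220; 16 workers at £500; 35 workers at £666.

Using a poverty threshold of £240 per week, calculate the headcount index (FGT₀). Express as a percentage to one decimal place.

25 of the 76 workers have income below £240.
H = 25/76 = 32.9%.

32.9%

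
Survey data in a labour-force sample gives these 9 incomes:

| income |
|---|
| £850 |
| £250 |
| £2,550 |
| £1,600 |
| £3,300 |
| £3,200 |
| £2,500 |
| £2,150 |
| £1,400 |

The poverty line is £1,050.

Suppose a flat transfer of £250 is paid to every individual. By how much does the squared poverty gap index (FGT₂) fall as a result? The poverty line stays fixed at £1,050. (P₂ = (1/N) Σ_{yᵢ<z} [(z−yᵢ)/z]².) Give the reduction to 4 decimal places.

0.0380

Before: below the line — £250, £850; squared poverty gap index (FGT₂) = 0.068531.
After the £250 transfer: below the line — £500; squared poverty gap index (FGT₂) = 0.030486.
Reduction = 0.068531 − 0.030486 = 0.0380.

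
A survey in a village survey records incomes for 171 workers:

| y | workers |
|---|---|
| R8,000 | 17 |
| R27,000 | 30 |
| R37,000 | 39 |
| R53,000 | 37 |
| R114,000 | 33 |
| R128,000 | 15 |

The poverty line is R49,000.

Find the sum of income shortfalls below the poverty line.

Below z: 17×R8,000, 30×R27,000, 39×R37,000 (q = 86 of N = 171).
Individual gaps: 17×(49000−8000) = 697000; 30×(49000−27000) = 660000; 39×(49000−37000) = 468000.
Aggregate gap = R1,825,000.

R1,825,000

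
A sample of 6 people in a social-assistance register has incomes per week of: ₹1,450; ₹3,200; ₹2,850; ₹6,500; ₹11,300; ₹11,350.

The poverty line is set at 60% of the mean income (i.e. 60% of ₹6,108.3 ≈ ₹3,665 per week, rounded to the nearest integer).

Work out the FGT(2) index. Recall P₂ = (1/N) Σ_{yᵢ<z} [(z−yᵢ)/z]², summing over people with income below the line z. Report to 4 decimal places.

0.0718

Below the line: ₹1,450, ₹2,850, ₹3,200 (q = 3 of N = 6).
Shortfall ratios: (3665−1450)/3665 = 0.6044; (3665−2850)/3665 = 0.2224; (3665−3200)/3665 = 0.1269.
Squared: 0.3653; 0.0495; 0.0161.
Sum = 0.430805; P₂ = 0.430805 / 6 = 0.0718.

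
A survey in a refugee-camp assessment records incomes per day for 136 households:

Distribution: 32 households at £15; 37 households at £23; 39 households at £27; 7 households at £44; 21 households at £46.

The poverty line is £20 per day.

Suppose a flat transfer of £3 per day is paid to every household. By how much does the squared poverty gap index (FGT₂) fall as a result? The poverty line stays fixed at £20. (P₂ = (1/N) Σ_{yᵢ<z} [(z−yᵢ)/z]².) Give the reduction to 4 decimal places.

Before: below the line — 32×£15; squared poverty gap index (FGT₂) = 0.014706.
After the £3 transfer: below the line — 32×£18; squared poverty gap index (FGT₂) = 0.002353.
Reduction = 0.014706 − 0.002353 = 0.0124.

0.0124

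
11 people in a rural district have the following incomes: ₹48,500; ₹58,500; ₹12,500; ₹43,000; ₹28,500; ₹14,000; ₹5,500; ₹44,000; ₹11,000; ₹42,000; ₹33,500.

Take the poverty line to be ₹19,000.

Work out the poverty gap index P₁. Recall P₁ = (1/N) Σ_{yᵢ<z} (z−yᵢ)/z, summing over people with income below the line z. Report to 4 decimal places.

Incomes under z: ₹5,500, ₹11,000, ₹12,500, ₹14,000 (q = 4 of N = 11).
Shortfall ratios: (19000−5500)/19000 = 0.7105; (19000−11000)/19000 = 0.4211; (19000−12500)/19000 = 0.3421; (19000−14000)/19000 = 0.2632.
Sum of shortfalls = 1.736842; P₁ averages over all N: 1.736842 / 11 = 0.1579.

0.1579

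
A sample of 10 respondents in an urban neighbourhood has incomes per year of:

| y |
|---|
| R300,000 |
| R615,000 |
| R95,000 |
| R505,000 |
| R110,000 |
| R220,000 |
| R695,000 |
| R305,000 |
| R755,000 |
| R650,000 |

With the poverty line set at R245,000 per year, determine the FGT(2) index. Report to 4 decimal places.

0.0689

Poor units: R95,000, R110,000, R220,000 (q = 3 of N = 10).
Normalized shortfalls: (245000−95000)/245000 = 0.6122; (245000−110000)/245000 = 0.5510; (245000−220000)/245000 = 0.1020.
Squared: 0.3748; 0.3036; 0.0104.
Sum = 0.688880; P₂ = 0.688880 / 10 = 0.0689.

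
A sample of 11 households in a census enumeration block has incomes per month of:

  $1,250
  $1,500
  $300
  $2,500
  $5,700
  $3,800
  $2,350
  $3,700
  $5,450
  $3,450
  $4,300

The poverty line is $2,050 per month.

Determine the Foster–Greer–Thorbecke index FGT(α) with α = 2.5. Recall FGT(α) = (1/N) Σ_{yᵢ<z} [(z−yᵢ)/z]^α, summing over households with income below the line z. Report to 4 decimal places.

0.0732

Below the line: $300, $1,250, $1,500 (q = 3 of N = 11).
Normalized shortfalls: (2050−300)/2050 = 0.8537; (2050−1250)/2050 = 0.3902; (2050−1500)/2050 = 0.2683.
Raised to α = 2.5: 0.67330; 0.09513; 0.03728.
Sum = 0.805722; FGT(2.5) = 0.805722 / 11 = 0.0732.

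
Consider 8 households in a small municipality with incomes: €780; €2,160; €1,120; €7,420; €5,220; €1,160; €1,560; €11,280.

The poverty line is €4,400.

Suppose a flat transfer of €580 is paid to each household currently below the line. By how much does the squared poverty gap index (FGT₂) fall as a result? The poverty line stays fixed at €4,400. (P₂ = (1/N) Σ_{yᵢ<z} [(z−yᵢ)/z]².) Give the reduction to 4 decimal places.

Before: below the line — €780, €1,120, €1,160, €1,560, €2,160; squared poverty gap index (FGT₂) = 0.306325.
After the €580 transfer: below the line — €1,360, €1,700, €1,740, €2,140, €2,740; squared poverty gap index (FGT₂) = 0.203192.
Reduction = 0.306325 − 0.203192 = 0.1031.

0.1031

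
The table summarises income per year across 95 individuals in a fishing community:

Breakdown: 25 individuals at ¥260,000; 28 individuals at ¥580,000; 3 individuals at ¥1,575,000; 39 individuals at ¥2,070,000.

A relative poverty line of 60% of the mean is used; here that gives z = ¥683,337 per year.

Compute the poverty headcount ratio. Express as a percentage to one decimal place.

53 of the 95 individuals have income below ¥683,337.
H = 53/95 = 55.8%.

55.8%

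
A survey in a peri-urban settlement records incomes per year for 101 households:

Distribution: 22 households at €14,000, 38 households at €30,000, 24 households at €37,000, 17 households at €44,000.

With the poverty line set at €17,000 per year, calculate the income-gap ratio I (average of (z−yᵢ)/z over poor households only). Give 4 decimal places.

Poor units: 22×€14,000 (q = 22 of N = 101).
Relative gaps: 0.1765 (×22); sum = 3.882353.
I averages over the q = 22 poor units only: 3.882353 / 22 = 0.1765.

0.1765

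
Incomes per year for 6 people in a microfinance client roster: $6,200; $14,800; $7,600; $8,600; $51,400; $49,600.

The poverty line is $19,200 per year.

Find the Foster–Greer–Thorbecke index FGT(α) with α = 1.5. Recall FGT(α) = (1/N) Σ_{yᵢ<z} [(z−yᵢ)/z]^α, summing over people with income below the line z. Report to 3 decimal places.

0.258

Poor units: $6,200, $7,600, $8,600, $14,800 (q = 4 of N = 6).
Shortfall ratios: (19200−6200)/19200 = 0.6771; (19200−7600)/19200 = 0.6042; (19200−8600)/19200 = 0.5521; (19200−14800)/19200 = 0.2292.
Raised to α = 1.5: 0.55714; 0.46961; 0.41021; 0.10971.
Sum = 1.546662; FGT(1.5) = 1.546662 / 6 = 0.258.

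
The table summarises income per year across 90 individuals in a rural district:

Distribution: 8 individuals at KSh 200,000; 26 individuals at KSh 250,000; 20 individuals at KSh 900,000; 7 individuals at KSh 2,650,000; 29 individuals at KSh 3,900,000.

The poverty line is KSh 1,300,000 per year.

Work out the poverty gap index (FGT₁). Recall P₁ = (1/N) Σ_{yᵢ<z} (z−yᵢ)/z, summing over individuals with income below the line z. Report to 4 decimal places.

Incomes under z: 8×KSh 200,000, 26×KSh 250,000, 20×KSh 900,000 (q = 54 of N = 90).
Gap ratios (z−y)/z: (1300000−200000)/1300000 = 0.8462 (×8); (1300000−250000)/1300000 = 0.8077 (×26); (1300000−900000)/1300000 = 0.3077 (×20).
Σ = 33.923077. Dividing by the full population N = 90 gives P₁ = 0.3769.

0.3769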